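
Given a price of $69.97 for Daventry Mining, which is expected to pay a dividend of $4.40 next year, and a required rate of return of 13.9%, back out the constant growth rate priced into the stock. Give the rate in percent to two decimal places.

7.61%

From P₀ = D₁/(r − g), the implied growth is g = r − D₁/P₀.
g = 0.139 − 4.40/69.97 = 0.139 − 0.06288 = 0.07612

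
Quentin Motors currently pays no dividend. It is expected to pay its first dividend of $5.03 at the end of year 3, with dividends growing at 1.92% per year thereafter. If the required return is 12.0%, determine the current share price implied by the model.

Deferred-dividend DDM. At t=2 the remaining stream is a growing perpetuity with first payment D_3 = 5.03.
V_2 = D_3/(r−g) = 5.03/(0.12−0.0192) = 49.9008
P₀ = V_2/(1+r)^2 = 49.9008/(1+0.12)^2 = 39.7806

$39.78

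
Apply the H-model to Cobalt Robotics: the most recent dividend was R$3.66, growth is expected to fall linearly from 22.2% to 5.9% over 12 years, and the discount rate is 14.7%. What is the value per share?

H-model: P₀ = D₀[(1+g_L) + H(g_S−g_L)]/(r−g_L), with H = 12/2 = 6.
P₀ = 3.66 × [(1+0.059) + 6×(0.222−0.059)] / (0.147−0.059)
   = 3.66 × 2.0370 / 0.088 = 84.7207

R$84.72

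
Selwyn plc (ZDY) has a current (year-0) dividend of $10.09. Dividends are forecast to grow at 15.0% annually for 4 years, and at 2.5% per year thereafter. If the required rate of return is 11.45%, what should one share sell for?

$174.68

Two-stage DDM. Project D₁…D_4 at 0.15, terminal growth 0.025, discount at r = 0.1145.
D_1 = 11.6035
D_2 = 13.3440
D_3 = 15.3456
D_4 = 17.6475
Terminal value at t=4: TV = D_5/(r−g) = 18.0887/(0.1145−0.025) = 202.1079
P₀ = 11.6035/(1+0.1145)^1 + 13.3440/(1+0.1145)^2 + 15.3456/(1+0.1145)^3 + 17.6475/(1+0.1145)^4 + 202.1079/(1+0.1145)^4 = 174.6755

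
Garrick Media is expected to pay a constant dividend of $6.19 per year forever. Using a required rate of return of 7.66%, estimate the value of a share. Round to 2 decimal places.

Zero-growth DDM (perpetuity): P₀ = D/r = 6.19 / 0.0766 = 80.8094

$80.81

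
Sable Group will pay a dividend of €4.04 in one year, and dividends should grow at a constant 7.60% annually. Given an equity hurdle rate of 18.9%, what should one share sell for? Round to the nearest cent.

Gordon growth model: P₀ = D₁/(r − g), with D₁ = 4.04 given directly.
P₀ = 4.0400 / (0.189 − 0.076) = 4.0400 / 0.113 = 35.7522

€35.75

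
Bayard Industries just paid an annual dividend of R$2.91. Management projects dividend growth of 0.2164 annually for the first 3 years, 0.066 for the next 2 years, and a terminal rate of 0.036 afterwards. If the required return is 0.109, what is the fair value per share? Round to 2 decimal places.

Three-stage DDM. Project D₁…D_5; terminal Gordon value at t=5 with g = 0.036; discount at r = 0.109.
D_1 = 3.5397
D_2 = 4.3057
D_3 = 5.2375
D_4 = 5.5832
D_5 = 5.9516
TV_5 = 6.1659/(0.109−0.036) = 84.4644
P₀ = Σ Dₜ/(1+r)ᵗ + TV_5/(1+r)^5 = 68.1236

R$68.12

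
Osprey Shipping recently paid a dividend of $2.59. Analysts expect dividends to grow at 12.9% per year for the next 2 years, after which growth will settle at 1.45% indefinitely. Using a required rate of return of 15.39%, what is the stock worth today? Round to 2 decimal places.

Two-stage DDM. Project D₁…D_2 at 0.129, terminal growth 0.0145, discount at r = 0.1539.
D_1 = 2.9241
D_2 = 3.3013
Terminal value at t=2: TV = D_3/(r−g) = 3.3492/(0.1539−0.0145) = 24.0257
P₀ = 2.9241/(1+0.1539)^1 + 3.3013/(1+0.1539)^2 + 24.0257/(1+0.1539)^2 = 23.0579

$23.06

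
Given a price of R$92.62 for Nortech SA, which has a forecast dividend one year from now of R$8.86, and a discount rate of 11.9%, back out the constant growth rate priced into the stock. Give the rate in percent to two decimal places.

2.33%

From P₀ = D₁/(r − g), the implied growth is g = r − D₁/P₀.
g = 0.119 − 8.86/92.62 = 0.119 − 0.09566 = 0.02334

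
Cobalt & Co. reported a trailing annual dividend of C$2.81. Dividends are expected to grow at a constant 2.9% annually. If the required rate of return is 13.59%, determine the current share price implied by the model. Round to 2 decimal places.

C$27.05

Gordon growth model: P₀ = D₁/(r − g). D₁ = 2.81 × (1 + 0.029) = 2.8915.
P₀ = 2.8915 / (0.1359 − 0.029) = 2.8915 / 0.1069 = 27.0486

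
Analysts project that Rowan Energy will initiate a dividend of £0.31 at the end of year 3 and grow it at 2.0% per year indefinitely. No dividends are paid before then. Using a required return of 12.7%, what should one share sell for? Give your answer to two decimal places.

£2.28

Deferred-dividend DDM. At t=2 the remaining stream is a growing perpetuity with first payment D_3 = 0.31.
V_2 = D_3/(r−g) = 0.31/(0.127−0.02) = 2.8972
P₀ = V_2/(1+r)^2 = 2.8972/(1+0.127)^2 = 2.2810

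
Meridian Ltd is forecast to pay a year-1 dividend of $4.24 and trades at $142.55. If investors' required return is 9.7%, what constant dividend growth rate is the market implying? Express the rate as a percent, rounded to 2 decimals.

6.73%

From P₀ = D₁/(r − g), the implied growth is g = r − D₁/P₀.
g = 0.097 − 4.24/142.55 = 0.097 − 0.02974 = 0.06726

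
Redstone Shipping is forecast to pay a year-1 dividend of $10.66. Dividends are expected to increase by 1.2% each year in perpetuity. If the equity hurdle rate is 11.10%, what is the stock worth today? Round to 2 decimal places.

Gordon growth model: P₀ = D₁/(r − g), with D₁ = 10.66 given directly.
P₀ = 10.6600 / (0.111 − 0.012) = 10.6600 / 0.099 = 107.6768

$107.68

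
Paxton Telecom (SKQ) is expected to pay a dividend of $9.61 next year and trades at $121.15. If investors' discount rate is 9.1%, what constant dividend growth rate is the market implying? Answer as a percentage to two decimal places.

1.17%

From P₀ = D₁/(r − g), the implied growth is g = r − D₁/P₀.
g = 0.091 − 9.61/121.15 = 0.091 − 0.07932 = 0.01168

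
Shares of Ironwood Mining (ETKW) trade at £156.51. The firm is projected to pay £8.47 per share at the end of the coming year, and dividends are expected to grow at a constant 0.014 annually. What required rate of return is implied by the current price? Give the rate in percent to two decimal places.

6.81%

Rearranging the constant-growth DDM: r = D₁/P₀ + g.
r = 8.4700 / 156.51 + 0.014 = 0.05412 + 0.014 = 0.06812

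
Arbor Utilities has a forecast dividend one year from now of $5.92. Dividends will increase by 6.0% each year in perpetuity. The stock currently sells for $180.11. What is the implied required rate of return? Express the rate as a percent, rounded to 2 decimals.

Rearranging the constant-growth DDM: r = D₁/P₀ + g.
r = 5.9200 / 180.11 + 0.06 = 0.03287 + 0.06 = 0.09287

9.29%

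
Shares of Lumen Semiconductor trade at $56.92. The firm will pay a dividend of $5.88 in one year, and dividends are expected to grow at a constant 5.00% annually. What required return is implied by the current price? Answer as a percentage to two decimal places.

Rearranging the constant-growth DDM: r = D₁/P₀ + g.
r = 5.8800 / 56.92 + 0.05 = 0.10330 + 0.05 = 0.15330

15.33%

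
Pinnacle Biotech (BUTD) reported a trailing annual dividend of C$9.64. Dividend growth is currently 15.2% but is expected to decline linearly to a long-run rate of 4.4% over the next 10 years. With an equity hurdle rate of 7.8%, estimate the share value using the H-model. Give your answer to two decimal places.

H-model: P₀ = D₀[(1+g_L) + H(g_S−g_L)]/(r−g_L), with H = 10/2 = 5.
P₀ = 9.64 × [(1+0.044) + 5×(0.152−0.044)] / (0.078−0.044)
   = 9.64 × 1.5840 / 0.034 = 449.1106

C$449.11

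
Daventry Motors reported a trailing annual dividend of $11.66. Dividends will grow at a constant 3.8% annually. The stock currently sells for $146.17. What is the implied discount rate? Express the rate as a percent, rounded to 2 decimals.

12.08%

Rearranging the constant-growth DDM: r = D₁/P₀ + g.
D₁ = 11.66 × (1 + 0.038) = 12.1031.
r = 12.1031 / 146.17 + 0.038 = 0.08280 + 0.038 = 0.12080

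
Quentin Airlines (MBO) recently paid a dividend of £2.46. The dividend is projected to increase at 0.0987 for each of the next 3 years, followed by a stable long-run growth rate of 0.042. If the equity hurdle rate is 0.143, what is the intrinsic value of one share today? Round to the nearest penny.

Two-stage DDM. Project D₁…D_3 at 0.0987, terminal growth 0.042, discount at r = 0.143.
D_1 = 2.7028
D_2 = 2.9696
D_3 = 3.2627
Terminal value at t=3: TV = D_4/(r−g) = 3.3997/(0.143−0.042) = 33.6604
P₀ = 2.7028/(1+0.143)^1 + 2.9696/(1+0.143)^2 + 3.2627/(1+0.143)^3 + 33.6604/(1+0.143)^3 = 29.3639

£29.36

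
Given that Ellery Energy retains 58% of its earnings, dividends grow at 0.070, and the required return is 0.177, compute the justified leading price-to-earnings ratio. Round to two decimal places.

Payout ratio b = 1 − 0.58 = 0.42.
Justified leading P/E = b/(r−g) = 0.42/(0.177−0.07) = 3.9252

3.93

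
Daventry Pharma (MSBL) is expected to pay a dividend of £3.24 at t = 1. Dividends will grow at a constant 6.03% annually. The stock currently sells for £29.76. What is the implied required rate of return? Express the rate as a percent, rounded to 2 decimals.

Rearranging the constant-growth DDM: r = D₁/P₀ + g.
r = 3.2400 / 29.76 + 0.0603 = 0.10887 + 0.0603 = 0.16917

16.92%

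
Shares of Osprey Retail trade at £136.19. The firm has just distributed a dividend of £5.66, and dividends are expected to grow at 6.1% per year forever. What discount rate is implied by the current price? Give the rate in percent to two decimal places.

Rearranging the constant-growth DDM: r = D₁/P₀ + g.
D₁ = 5.66 × (1 + 0.061) = 6.0053.
r = 6.0053 / 136.19 + 0.061 = 0.04409 + 0.061 = 0.10509

10.51%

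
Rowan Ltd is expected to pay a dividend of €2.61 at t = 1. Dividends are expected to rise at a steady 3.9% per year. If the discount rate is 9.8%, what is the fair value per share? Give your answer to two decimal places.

Gordon growth model: P₀ = D₁/(r − g), with D₁ = 2.61 given directly.
P₀ = 2.6100 / (0.098 − 0.039) = 2.6100 / 0.059 = 44.2373

€44.24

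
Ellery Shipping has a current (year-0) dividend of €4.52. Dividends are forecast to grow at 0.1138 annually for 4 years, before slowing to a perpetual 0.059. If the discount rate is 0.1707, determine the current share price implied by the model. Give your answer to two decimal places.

Two-stage DDM. Project D₁…D_4 at 0.1138, terminal growth 0.059, discount at r = 0.1707.
D_1 = 5.0344
D_2 = 5.6073
D_3 = 6.2454
D_4 = 6.9561
Terminal value at t=4: TV = D_5/(r−g) = 7.3665/(0.1707−0.059) = 65.9493
P₀ = 5.0344/(1+0.1707)^1 + 5.6073/(1+0.1707)^2 + 6.2454/(1+0.1707)^3 + 6.9561/(1+0.1707)^4 + 65.9493/(1+0.1707)^4 = 51.0971

€51.10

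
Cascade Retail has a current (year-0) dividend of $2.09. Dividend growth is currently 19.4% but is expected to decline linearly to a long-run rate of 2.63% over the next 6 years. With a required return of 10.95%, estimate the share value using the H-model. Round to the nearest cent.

H-model: P₀ = D₀[(1+g_L) + H(g_S−g_L)]/(r−g_L), with H = 6/2 = 3.
P₀ = 2.09 × [(1+0.0263) + 3×(0.194−0.0263)] / (0.1095−0.0263)
   = 2.09 × 1.5294 / 0.0832 = 38.4188

$38.42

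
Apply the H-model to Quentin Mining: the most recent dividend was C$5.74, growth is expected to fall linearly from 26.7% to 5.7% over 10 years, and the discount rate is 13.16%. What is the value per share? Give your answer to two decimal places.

C$162.12

H-model: P₀ = D₀[(1+g_L) + H(g_S−g_L)]/(r−g_L), with H = 10/2 = 5.
P₀ = 5.74 × [(1+0.057) + 5×(0.267−0.057)] / (0.1316−0.057)
   = 5.74 × 2.1070 / 0.0746 = 162.1204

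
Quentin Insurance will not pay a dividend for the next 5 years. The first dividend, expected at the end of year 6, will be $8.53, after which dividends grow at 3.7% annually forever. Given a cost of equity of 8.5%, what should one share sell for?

$118.18

Deferred-dividend DDM. At t=5 the remaining stream is a growing perpetuity with first payment D_6 = 8.53.
V_5 = D_6/(r−g) = 8.53/(0.085−0.037) = 177.7083
P₀ = V_5/(1+r)^5 = 177.7083/(1+0.085)^5 = 118.1841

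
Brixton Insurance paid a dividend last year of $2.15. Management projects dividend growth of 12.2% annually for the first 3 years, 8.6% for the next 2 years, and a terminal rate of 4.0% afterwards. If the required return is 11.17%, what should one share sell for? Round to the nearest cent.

$41.43

Three-stage DDM. Project D₁…D_5; terminal Gordon value at t=5 with g = 0.04; discount at r = 0.1117.
D_1 = 2.4123
D_2 = 2.7066
D_3 = 3.0368
D_4 = 3.2980
D_5 = 3.5816
TV_5 = 3.7249/(0.1117−0.04) = 51.9506
P₀ = Σ Dₜ/(1+r)ᵗ + TV_5/(1+r)^5 = 41.4339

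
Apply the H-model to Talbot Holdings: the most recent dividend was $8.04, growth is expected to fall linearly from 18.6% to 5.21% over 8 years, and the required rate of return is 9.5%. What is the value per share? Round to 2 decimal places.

H-model: P₀ = D₀[(1+g_L) + H(g_S−g_L)]/(r−g_L), with H = 8/2 = 4.
P₀ = 8.04 × [(1+0.0521) + 4×(0.186−0.0521)] / (0.095−0.0521)
   = 8.04 × 1.5877 / 0.0429 = 297.5550

$297.55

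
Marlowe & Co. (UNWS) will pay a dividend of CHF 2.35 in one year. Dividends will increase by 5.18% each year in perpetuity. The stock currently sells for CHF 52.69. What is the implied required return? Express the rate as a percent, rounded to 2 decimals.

Rearranging the constant-growth DDM: r = D₁/P₀ + g.
r = 2.3500 / 52.69 + 0.0518 = 0.04460 + 0.0518 = 0.09640

9.64%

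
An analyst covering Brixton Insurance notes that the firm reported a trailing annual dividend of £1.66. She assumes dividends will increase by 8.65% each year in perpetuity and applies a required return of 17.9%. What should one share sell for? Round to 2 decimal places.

Gordon growth model: P₀ = D₁/(r − g). D₁ = 1.66 × (1 + 0.0865) = 1.8036.
P₀ = 1.8036 / (0.179 − 0.0865) = 1.8036 / 0.0925 = 19.4983

£19.50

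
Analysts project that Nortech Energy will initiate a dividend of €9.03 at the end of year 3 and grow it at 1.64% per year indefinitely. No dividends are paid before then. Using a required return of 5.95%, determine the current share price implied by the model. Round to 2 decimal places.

Deferred-dividend DDM. At t=2 the remaining stream is a growing perpetuity with first payment D_3 = 9.03.
V_2 = D_3/(r−g) = 9.03/(0.0595−0.0164) = 209.5128
P₀ = V_2/(1+r)^2 = 209.5128/(1+0.0595)^2 = 186.6416

€186.64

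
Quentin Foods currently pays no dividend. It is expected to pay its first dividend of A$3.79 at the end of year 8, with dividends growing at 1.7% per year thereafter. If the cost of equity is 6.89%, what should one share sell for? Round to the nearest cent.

Deferred-dividend DDM. At t=7 the remaining stream is a growing perpetuity with first payment D_8 = 3.79.
V_7 = D_8/(r−g) = 3.79/(0.0689−0.017) = 73.0250
P₀ = V_7/(1+r)^7 = 73.0250/(1+0.0689)^7 = 45.8049

A$45.80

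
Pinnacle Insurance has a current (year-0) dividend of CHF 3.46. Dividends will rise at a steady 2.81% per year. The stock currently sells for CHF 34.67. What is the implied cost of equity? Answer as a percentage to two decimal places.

Rearranging the constant-growth DDM: r = D₁/P₀ + g.
D₁ = 3.46 × (1 + 0.0281) = 3.5572.
r = 3.5572 / 34.67 + 0.0281 = 0.10260 + 0.0281 = 0.13070

13.07%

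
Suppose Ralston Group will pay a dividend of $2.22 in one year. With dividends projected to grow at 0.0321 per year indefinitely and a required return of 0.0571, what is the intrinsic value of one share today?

Gordon growth model: P₀ = D₁/(r − g), with D₁ = 2.22 given directly.
P₀ = 2.2200 / (0.0571 − 0.0321) = 2.2200 / 0.025 = 88.8000

$88.80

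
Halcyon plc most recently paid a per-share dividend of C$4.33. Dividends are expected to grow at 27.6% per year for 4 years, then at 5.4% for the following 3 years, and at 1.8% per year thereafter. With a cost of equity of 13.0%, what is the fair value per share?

C$94.02

Three-stage DDM. Project D₁…D_7; terminal Gordon value at t=7 with g = 0.018; discount at r = 0.13.
D_1 = 5.5251
D_2 = 7.0500
D_3 = 8.9958
D_4 = 11.4786
D_5 = 12.0985
D_6 = 12.7518
D_7 = 13.4404
TV_7 = 13.6823/(0.13−0.018) = 122.1637
P₀ = Σ Dₜ/(1+r)ᵗ + TV_7/(1+r)^7 = 94.0167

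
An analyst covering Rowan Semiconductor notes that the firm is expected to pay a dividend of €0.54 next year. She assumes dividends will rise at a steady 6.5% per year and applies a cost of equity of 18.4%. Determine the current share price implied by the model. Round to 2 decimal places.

€4.54

Gordon growth model: P₀ = D₁/(r − g), with D₁ = 0.54 given directly.
P₀ = 0.5400 / (0.184 − 0.065) = 0.5400 / 0.119 = 4.5378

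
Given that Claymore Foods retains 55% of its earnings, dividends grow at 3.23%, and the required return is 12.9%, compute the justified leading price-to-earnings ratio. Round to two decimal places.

4.65

Payout ratio b = 1 − 0.55 = 0.45.
Justified leading P/E = b/(r−g) = 0.45/(0.129−0.0323) = 4.6536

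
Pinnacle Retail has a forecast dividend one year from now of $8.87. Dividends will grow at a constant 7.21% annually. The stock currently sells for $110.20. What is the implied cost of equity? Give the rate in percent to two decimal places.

Rearranging the constant-growth DDM: r = D₁/P₀ + g.
r = 8.8700 / 110.20 + 0.0721 = 0.08049 + 0.0721 = 0.15259

15.26%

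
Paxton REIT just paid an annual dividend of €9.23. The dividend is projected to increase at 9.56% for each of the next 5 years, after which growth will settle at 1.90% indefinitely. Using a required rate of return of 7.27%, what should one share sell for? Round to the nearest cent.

€243.85

Two-stage DDM. Project D₁…D_5 at 0.0956, terminal growth 0.019, discount at r = 0.0727.
D_1 = 10.1124
D_2 = 11.0791
D_3 = 12.1383
D_4 = 13.2987
D_5 = 14.5701
Terminal value at t=5: TV = D_6/(r−g) = 14.8469/(0.0727−0.019) = 276.4787
P₀ = 10.1124/(1+0.0727)^1 + 11.0791/(1+0.0727)^2 + 12.1383/(1+0.0727)^3 + 13.2987/(1+0.0727)^4 + 14.5701/(1+0.0727)^5 + 276.4787/(1+0.0727)^5 = 243.8482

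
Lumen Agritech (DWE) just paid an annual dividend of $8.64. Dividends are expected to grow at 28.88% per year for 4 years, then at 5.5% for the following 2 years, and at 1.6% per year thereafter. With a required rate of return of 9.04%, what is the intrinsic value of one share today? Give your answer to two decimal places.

Three-stage DDM. Project D₁…D_6; terminal Gordon value at t=6 with g = 0.016; discount at r = 0.0904.
D_1 = 11.1352
D_2 = 14.3511
D_3 = 18.4957
D_4 = 23.8372
D_5 = 25.1483
D_6 = 26.5314
TV_6 = 26.9559/(0.0904−0.016) = 362.3110
P₀ = Σ Dₜ/(1+r)ᵗ + TV_6/(1+r)^6 = 301.0696

$301.07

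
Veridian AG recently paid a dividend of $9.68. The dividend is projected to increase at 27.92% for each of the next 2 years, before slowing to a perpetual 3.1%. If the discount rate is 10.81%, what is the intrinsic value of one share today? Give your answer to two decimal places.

$196.58

Two-stage DDM. Project D₁…D_2 at 0.2792, terminal growth 0.031, discount at r = 0.1081.
D_1 = 12.3827
D_2 = 15.8399
Terminal value at t=2: TV = D_3/(r−g) = 16.3309/(0.1081−0.031) = 211.8149
P₀ = 12.3827/(1+0.1081)^1 + 15.8399/(1+0.1081)^2 + 211.8149/(1+0.1081)^2 = 196.5786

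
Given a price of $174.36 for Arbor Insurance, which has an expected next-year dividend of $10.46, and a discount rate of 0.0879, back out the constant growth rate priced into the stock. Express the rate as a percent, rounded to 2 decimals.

From P₀ = D₁/(r − g), the implied growth is g = r − D₁/P₀.
g = 0.0879 − 10.46/174.36 = 0.0879 − 0.05999 = 0.02791

2.79%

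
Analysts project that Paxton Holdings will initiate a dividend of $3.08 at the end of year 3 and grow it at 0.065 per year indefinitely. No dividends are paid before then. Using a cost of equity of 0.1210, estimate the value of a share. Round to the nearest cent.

$43.77

Deferred-dividend DDM. At t=2 the remaining stream is a growing perpetuity with first payment D_3 = 3.08.
V_2 = D_3/(r−g) = 3.08/(0.121−0.065) = 55.0000
P₀ = V_2/(1+r)^2 = 55.0000/(1+0.121)^2 = 43.7675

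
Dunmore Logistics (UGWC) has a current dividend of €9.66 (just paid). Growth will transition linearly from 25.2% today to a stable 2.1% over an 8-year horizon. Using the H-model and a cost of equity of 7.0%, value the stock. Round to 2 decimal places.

€383.44

H-model: P₀ = D₀[(1+g_L) + H(g_S−g_L)]/(r−g_L), with H = 8/2 = 4.
P₀ = 9.66 × [(1+0.021) + 4×(0.252−0.021)] / (0.07−0.021)
   = 9.66 × 1.9450 / 0.049 = 383.4429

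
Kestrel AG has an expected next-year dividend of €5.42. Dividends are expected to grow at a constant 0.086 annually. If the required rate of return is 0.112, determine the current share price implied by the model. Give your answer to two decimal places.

Gordon growth model: P₀ = D₁/(r − g), with D₁ = 5.42 given directly.
P₀ = 5.4200 / (0.112 − 0.086) = 5.4200 / 0.026 = 208.4615

€208.46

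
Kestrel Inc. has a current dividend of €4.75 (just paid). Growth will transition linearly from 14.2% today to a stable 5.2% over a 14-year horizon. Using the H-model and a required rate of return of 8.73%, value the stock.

H-model: P₀ = D₀[(1+g_L) + H(g_S−g_L)]/(r−g_L), with H = 14/2 = 7.
P₀ = 4.75 × [(1+0.052) + 7×(0.142−0.052)] / (0.0873−0.052)
   = 4.75 × 1.6820 / 0.0353 = 226.3314

€226.33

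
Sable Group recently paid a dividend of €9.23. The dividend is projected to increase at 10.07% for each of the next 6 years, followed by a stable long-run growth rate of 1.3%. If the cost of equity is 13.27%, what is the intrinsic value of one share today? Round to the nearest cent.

Two-stage DDM. Project D₁…D_6 at 0.1007, terminal growth 0.013, discount at r = 0.1327.
D_1 = 10.1595
D_2 = 11.1825
D_3 = 12.3086
D_4 = 13.5481
D_5 = 14.9124
D_6 = 16.4140
Terminal value at t=6: TV = D_7/(r−g) = 16.6274/(0.1327−0.013) = 138.9091
P₀ = 10.1595/(1+0.1327)^1 + 11.1825/(1+0.1327)^2 + 12.3086/(1+0.1327)^3 + 13.5481/(1+0.1327)^4 + 14.9124/(1+0.1327)^5 + 16.4140/(1+0.1327)^6 + 138.9091/(1+0.1327)^6 = 115.9268

€115.93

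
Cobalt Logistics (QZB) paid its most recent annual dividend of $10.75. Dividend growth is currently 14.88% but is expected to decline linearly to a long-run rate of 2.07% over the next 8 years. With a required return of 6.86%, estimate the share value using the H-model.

$344.07

H-model: P₀ = D₀[(1+g_L) + H(g_S−g_L)]/(r−g_L), with H = 8/2 = 4.
P₀ = 10.75 × [(1+0.0207) + 4×(0.1488−0.0207)] / (0.0686−0.0207)
   = 10.75 × 1.5331 / 0.0479 = 344.0673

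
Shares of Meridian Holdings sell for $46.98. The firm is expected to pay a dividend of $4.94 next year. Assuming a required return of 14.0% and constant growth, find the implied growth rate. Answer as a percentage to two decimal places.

3.48%

From P₀ = D₁/(r − g), the implied growth is g = r − D₁/P₀.
g = 0.14 − 4.94/46.98 = 0.14 − 0.10515 = 0.03485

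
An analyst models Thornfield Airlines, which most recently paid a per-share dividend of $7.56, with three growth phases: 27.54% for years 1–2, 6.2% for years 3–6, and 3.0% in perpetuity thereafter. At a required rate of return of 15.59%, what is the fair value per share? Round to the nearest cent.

$101.12

Three-stage DDM. Project D₁…D_6; terminal Gordon value at t=6 with g = 0.03; discount at r = 0.1559.
D_1 = 9.6420
D_2 = 12.2974
D_3 = 13.0599
D_4 = 13.8696
D_5 = 14.7295
D_6 = 15.6427
TV_6 = 16.1120/(0.1559−0.03) = 127.9747
P₀ = Σ Dₜ/(1+r)ᵗ + TV_6/(1+r)^6 = 101.1216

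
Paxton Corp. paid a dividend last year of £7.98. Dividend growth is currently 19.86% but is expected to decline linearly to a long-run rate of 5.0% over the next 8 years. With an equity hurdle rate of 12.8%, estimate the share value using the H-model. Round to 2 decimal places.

H-model: P₀ = D₀[(1+g_L) + H(g_S−g_L)]/(r−g_L), with H = 8/2 = 4.
P₀ = 7.98 × [(1+0.05) + 4×(0.1986−0.05)] / (0.128−0.05)
   = 7.98 × 1.6444 / 0.078 = 168.2348

£168.23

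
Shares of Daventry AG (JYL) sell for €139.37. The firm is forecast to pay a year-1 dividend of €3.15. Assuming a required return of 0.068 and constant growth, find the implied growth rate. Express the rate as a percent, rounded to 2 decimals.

From P₀ = D₁/(r − g), the implied growth is g = r − D₁/P₀.
g = 0.068 − 3.15/139.37 = 0.068 − 0.02260 = 0.04540

4.54%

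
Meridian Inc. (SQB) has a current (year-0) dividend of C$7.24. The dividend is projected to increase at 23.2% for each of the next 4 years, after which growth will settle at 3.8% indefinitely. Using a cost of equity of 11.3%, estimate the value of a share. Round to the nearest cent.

Two-stage DDM. Project D₁…D_4 at 0.232, terminal growth 0.038, discount at r = 0.113.
D_1 = 8.9197
D_2 = 10.9890
D_3 = 13.5385
D_4 = 16.6794
Terminal value at t=4: TV = D_5/(r−g) = 17.3133/(0.113−0.038) = 230.8434
P₀ = 8.9197/(1+0.113)^1 + 10.9890/(1+0.113)^2 + 13.5385/(1+0.113)^3 + 16.6794/(1+0.113)^4 + 230.8434/(1+0.113)^4 = 188.0045

C$188.00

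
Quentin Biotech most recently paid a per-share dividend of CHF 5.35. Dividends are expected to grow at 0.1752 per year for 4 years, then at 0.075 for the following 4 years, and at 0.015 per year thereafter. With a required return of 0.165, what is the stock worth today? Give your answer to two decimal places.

CHF 67.25

Three-stage DDM. Project D₁…D_8; terminal Gordon value at t=8 with g = 0.015; discount at r = 0.165.
D_1 = 6.2873
D_2 = 7.3889
D_3 = 8.6834
D_4 = 10.2047
D_5 = 10.9701
D_6 = 11.7928
D_7 = 12.6773
D_8 = 13.6281
TV_8 = 13.8325/(0.165−0.015) = 92.2167
P₀ = Σ Dₜ/(1+r)ᵗ + TV_8/(1+r)^8 = 67.2473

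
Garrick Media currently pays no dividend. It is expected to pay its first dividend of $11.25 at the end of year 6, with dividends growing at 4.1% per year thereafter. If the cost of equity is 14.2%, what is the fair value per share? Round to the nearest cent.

$57.35

Deferred-dividend DDM. At t=5 the remaining stream is a growing perpetuity with first payment D_6 = 11.25.
V_5 = D_6/(r−g) = 11.25/(0.142−0.041) = 111.3861
P₀ = V_5/(1+r)^5 = 111.3861/(1+0.142)^5 = 57.3457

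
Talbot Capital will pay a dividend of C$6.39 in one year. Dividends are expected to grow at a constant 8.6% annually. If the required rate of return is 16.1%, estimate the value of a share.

C$85.20

Gordon growth model: P₀ = D₁/(r − g), with D₁ = 6.39 given directly.
P₀ = 6.3900 / (0.161 − 0.086) = 6.3900 / 0.075 = 85.2000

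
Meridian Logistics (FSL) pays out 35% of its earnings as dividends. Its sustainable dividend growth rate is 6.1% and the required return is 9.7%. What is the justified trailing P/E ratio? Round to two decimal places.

Justified trailing P/E = b(1+g)/(r−g) = 0.35×(1+0.061)/(0.097−0.061) = 10.3153

10.32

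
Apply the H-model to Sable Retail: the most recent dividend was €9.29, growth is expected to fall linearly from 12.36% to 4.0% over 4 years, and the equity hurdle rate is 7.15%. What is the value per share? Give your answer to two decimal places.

€356.03

H-model: P₀ = D₀[(1+g_L) + H(g_S−g_L)]/(r−g_L), with H = 4/2 = 2.
P₀ = 9.29 × [(1+0.04) + 2×(0.1236−0.04)] / (0.0715−0.04)
   = 9.29 × 1.2072 / 0.0315 = 356.0282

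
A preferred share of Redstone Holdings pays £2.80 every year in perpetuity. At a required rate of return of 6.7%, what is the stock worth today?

Zero-growth DDM (perpetuity): P₀ = D/r = 2.80 / 0.067 = 41.7910

£41.79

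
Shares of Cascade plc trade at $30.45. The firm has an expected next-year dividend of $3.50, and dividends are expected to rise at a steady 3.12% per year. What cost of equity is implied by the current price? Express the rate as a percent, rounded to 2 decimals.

Rearranging the constant-growth DDM: r = D₁/P₀ + g.
r = 3.5000 / 30.45 + 0.0312 = 0.11494 + 0.0312 = 0.14614

14.61%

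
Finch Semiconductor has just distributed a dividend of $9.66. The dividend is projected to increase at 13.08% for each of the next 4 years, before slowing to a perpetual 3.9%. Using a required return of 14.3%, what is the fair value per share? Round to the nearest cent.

Two-stage DDM. Project D₁…D_4 at 0.1308, terminal growth 0.039, discount at r = 0.143.
D_1 = 10.9235
D_2 = 12.3523
D_3 = 13.9680
D_4 = 15.7950
Terminal value at t=4: TV = D_5/(r−g) = 16.4110/(0.143−0.039) = 157.7984
P₀ = 10.9235/(1+0.143)^1 + 12.3523/(1+0.143)^2 + 13.9680/(1+0.143)^3 + 15.7950/(1+0.143)^4 + 157.7984/(1+0.143)^4 = 130.0721

$130.07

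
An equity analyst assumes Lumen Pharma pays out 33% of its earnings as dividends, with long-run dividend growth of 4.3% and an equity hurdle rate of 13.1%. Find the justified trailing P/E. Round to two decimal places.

3.91

Justified trailing P/E = b(1+g)/(r−g) = 0.33×(1+0.043)/(0.131−0.043) = 3.9112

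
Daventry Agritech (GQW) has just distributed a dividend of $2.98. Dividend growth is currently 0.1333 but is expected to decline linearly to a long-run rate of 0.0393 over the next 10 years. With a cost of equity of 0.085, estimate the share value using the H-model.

$98.42

H-model: P₀ = D₀[(1+g_L) + H(g_S−g_L)]/(r−g_L), with H = 10/2 = 5.
P₀ = 2.98 × [(1+0.0393) + 5×(0.1333−0.0393)] / (0.085−0.0393)
   = 2.98 × 1.5093 / 0.0457 = 98.4182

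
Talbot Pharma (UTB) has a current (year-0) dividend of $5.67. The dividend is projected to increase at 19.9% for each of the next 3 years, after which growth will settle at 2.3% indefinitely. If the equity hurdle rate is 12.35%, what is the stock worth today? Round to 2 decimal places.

Two-stage DDM. Project D₁…D_3 at 0.199, terminal growth 0.023, discount at r = 0.1235.
D_1 = 6.7983
D_2 = 8.1512
D_3 = 9.7733
Terminal value at t=3: TV = D_4/(r−g) = 9.9981/(0.1235−0.023) = 99.4833
P₀ = 6.7983/(1+0.1235)^1 + 8.1512/(1+0.1235)^2 + 9.7733/(1+0.1235)^3 + 99.4833/(1+0.1235)^3 = 89.5508

$89.55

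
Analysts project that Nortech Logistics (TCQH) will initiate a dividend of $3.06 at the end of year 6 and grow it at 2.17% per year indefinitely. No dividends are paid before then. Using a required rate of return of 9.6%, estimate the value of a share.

$26.04

Deferred-dividend DDM. At t=5 the remaining stream is a growing perpetuity with first payment D_6 = 3.06.
V_5 = D_6/(r−g) = 3.06/(0.096−0.0217) = 41.1844
P₀ = V_5/(1+r)^5 = 41.1844/(1+0.096)^5 = 26.0423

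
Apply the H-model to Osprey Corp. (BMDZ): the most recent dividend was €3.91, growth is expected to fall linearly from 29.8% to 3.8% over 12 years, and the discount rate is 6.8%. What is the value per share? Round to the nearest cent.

€338.61

H-model: P₀ = D₀[(1+g_L) + H(g_S−g_L)]/(r−g_L), with H = 12/2 = 6.
P₀ = 3.91 × [(1+0.038) + 6×(0.298−0.038)] / (0.068−0.038)
   = 3.91 × 2.5980 / 0.03 = 338.6060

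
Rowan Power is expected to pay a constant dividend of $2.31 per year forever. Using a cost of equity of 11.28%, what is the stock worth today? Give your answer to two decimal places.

Zero-growth DDM (perpetuity): P₀ = D/r = 2.31 / 0.1128 = 20.4787

$20.48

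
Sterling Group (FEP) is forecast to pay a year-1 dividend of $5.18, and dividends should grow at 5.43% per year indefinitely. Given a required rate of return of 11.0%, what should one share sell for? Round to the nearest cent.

$93.00

Gordon growth model: P₀ = D₁/(r − g), with D₁ = 5.18 given directly.
P₀ = 5.1800 / (0.11 − 0.0543) = 5.1800 / 0.0557 = 92.9982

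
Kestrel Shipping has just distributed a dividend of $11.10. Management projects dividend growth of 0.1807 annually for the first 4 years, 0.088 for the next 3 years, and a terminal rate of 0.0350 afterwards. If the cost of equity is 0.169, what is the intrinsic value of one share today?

Three-stage DDM. Project D₁…D_7; terminal Gordon value at t=7 with g = 0.035; discount at r = 0.169.
D_1 = 13.1058
D_2 = 15.4740
D_3 = 18.2701
D_4 = 21.5715
D_5 = 23.4698
D_6 = 25.5352
D_7 = 27.7823
TV_7 = 28.7547/(0.169−0.035) = 214.5870
P₀ = Σ Dₜ/(1+r)ᵗ + TV_7/(1+r)^7 = 147.5198

$147.52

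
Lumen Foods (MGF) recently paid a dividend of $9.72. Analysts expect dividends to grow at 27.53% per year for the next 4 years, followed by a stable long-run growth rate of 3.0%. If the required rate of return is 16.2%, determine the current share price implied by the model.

$159.37

Two-stage DDM. Project D₁…D_4 at 0.2753, terminal growth 0.03, discount at r = 0.162.
D_1 = 12.3959
D_2 = 15.8085
D_3 = 20.1606
D_4 = 25.7108
Terminal value at t=4: TV = D_5/(r−g) = 26.4821/(0.162−0.03) = 200.6222
P₀ = 12.3959/(1+0.162)^1 + 15.8085/(1+0.162)^2 + 20.1606/(1+0.162)^3 + 25.7108/(1+0.162)^4 + 200.6222/(1+0.162)^4 = 159.3684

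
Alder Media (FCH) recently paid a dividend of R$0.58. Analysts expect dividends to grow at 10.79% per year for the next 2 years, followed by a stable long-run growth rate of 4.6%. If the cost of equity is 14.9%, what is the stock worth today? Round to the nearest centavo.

Two-stage DDM. Project D₁…D_2 at 0.1079, terminal growth 0.046, discount at r = 0.149.
D_1 = 0.6426
D_2 = 0.7119
Terminal value at t=2: TV = D_3/(r−g) = 0.7447/(0.149−0.046) = 7.2298
P₀ = 0.6426/(1+0.149)^1 + 0.7119/(1+0.149)^2 + 7.2298/(1+0.149)^2 = 6.5748

R$6.57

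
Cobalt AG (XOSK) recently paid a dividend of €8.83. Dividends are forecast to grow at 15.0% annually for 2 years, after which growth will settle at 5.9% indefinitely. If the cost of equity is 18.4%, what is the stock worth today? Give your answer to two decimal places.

€87.48

Two-stage DDM. Project D₁…D_2 at 0.15, terminal growth 0.059, discount at r = 0.184.
D_1 = 10.1545
D_2 = 11.6777
Terminal value at t=2: TV = D_3/(r−g) = 12.3667/(0.184−0.059) = 98.9333
P₀ = 10.1545/(1+0.184)^1 + 11.6777/(1+0.184)^2 + 98.9333/(1+0.184)^2 = 87.4796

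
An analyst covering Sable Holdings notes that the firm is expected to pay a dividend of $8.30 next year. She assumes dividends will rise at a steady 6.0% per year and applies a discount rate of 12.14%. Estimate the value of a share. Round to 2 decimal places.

Gordon growth model: P₀ = D₁/(r − g), with D₁ = 8.30 given directly.
P₀ = 8.3000 / (0.1214 − 0.06) = 8.3000 / 0.0614 = 135.1792

$135.18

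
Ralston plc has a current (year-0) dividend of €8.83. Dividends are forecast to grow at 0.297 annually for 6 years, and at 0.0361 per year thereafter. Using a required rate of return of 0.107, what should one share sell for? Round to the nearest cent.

Two-stage DDM. Project D₁…D_6 at 0.297, terminal growth 0.0361, discount at r = 0.107.
D_1 = 11.4525
D_2 = 14.8539
D_3 = 19.2655
D_4 = 24.9874
D_5 = 32.4086
D_6 = 42.0340
Terminal value at t=6: TV = D_7/(r−g) = 43.5514/(0.107−0.0361) = 614.2653
P₀ = 11.4525/(1+0.107)^1 + 14.8539/(1+0.107)^2 + 19.2655/(1+0.107)^3 + 24.9874/(1+0.107)^4 + 32.4086/(1+0.107)^5 + 42.0340/(1+0.107)^6 + 614.2653/(1+0.107)^6 = 429.4311

€429.43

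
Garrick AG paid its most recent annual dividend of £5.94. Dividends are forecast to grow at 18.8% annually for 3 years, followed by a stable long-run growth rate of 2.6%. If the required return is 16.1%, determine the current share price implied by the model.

£67.03

Two-stage DDM. Project D₁…D_3 at 0.188, terminal growth 0.026, discount at r = 0.161.
D_1 = 7.0567
D_2 = 8.3834
D_3 = 9.9595
Terminal value at t=3: TV = D_4/(r−g) = 10.2184/(0.161−0.026) = 75.6919
P₀ = 7.0567/(1+0.161)^1 + 8.3834/(1+0.161)^2 + 9.9595/(1+0.161)^3 + 75.6919/(1+0.161)^3 = 67.0292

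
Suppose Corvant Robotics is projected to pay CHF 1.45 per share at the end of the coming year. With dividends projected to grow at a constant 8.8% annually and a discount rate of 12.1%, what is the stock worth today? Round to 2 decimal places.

Gordon growth model: P₀ = D₁/(r − g), with D₁ = 1.45 given directly.
P₀ = 1.4500 / (0.121 − 0.088) = 1.4500 / 0.033 = 43.9394

CHF 43.94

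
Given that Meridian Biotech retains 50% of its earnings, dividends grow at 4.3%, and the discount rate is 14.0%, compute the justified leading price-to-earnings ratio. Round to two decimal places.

Payout ratio b = 1 − 0.50 = 0.50.
Justified leading P/E = b/(r−g) = 0.50/(0.14−0.043) = 5.1546

5.15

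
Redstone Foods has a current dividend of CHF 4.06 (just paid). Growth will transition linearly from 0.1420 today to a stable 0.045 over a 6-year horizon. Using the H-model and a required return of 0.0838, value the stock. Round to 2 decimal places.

CHF 139.80

H-model: P₀ = D₀[(1+g_L) + H(g_S−g_L)]/(r−g_L), with H = 6/2 = 3.
P₀ = 4.06 × [(1+0.045) + 3×(0.142−0.045)] / (0.0838−0.045)
   = 4.06 × 1.3360 / 0.0388 = 139.7979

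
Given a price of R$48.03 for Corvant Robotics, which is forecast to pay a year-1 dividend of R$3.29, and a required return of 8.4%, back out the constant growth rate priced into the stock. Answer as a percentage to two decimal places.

1.55%

From P₀ = D₁/(r − g), the implied growth is g = r − D₁/P₀.
g = 0.084 − 3.29/48.03 = 0.084 − 0.06850 = 0.01550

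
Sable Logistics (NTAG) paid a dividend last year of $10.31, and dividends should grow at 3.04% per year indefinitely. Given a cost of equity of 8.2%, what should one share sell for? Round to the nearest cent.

$205.88

Gordon growth model: P₀ = D₁/(r − g). D₁ = 10.31 × (1 + 0.0304) = 10.6234.
P₀ = 10.6234 / (0.082 − 0.0304) = 10.6234 / 0.0516 = 205.8803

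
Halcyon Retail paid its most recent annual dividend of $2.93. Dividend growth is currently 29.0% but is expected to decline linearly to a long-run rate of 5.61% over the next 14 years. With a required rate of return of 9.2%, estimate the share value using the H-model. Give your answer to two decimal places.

$219.82

H-model: P₀ = D₀[(1+g_L) + H(g_S−g_L)]/(r−g_L), with H = 14/2 = 7.
P₀ = 2.93 × [(1+0.0561) + 7×(0.29−0.0561)] / (0.092−0.0561)
   = 2.93 × 2.6934 / 0.0359 = 219.8235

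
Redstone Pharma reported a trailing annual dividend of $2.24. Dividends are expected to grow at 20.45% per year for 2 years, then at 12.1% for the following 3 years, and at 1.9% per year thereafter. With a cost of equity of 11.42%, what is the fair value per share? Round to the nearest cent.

Three-stage DDM. Project D₁…D_5; terminal Gordon value at t=5 with g = 0.019; discount at r = 0.1142.
D_1 = 2.6981
D_2 = 3.2498
D_3 = 3.6431
D_4 = 4.0839
D_5 = 4.5780
TV_5 = 4.6650/(0.1142−0.019) = 49.0022
P₀ = Σ Dₜ/(1+r)ᵗ + TV_5/(1+r)^5 = 41.5254

$41.53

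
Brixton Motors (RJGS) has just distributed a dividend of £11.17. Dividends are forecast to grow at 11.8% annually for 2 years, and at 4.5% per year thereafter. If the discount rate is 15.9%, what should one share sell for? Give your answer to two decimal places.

£116.44

Two-stage DDM. Project D₁…D_2 at 0.118, terminal growth 0.045, discount at r = 0.159.
D_1 = 12.4881
D_2 = 13.9617
Terminal value at t=2: TV = D_3/(r−g) = 14.5899/(0.159−0.045) = 127.9818
P₀ = 12.4881/(1+0.159)^1 + 13.9617/(1+0.159)^2 + 127.9818/(1+0.159)^2 = 116.4441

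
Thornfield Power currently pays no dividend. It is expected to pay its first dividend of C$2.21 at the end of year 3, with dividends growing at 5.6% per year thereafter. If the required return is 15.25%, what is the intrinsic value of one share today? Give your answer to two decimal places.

Deferred-dividend DDM. At t=2 the remaining stream is a growing perpetuity with first payment D_3 = 2.21.
V_2 = D_3/(r−g) = 2.21/(0.1525−0.056) = 22.9016
P₀ = V_2/(1+r)^2 = 22.9016/(1+0.1525)^2 = 17.2418

C$17.24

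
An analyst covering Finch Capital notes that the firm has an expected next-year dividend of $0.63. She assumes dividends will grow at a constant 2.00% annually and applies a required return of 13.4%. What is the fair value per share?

Gordon growth model: P₀ = D₁/(r − g), with D₁ = 0.63 given directly.
P₀ = 0.6300 / (0.134 − 0.02) = 0.6300 / 0.114 = 5.5263

$5.53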